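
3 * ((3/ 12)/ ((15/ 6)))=3/ 10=0.30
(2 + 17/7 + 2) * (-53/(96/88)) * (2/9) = -2915/42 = -69.40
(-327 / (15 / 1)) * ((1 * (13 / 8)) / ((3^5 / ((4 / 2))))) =-1417 / 4860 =-0.29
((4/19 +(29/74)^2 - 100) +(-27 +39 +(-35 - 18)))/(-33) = 1330211/312132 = 4.26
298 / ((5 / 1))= 298 / 5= 59.60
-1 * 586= -586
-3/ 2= -1.50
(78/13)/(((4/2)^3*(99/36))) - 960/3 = -3517/11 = -319.73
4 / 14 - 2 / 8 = 1 / 28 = 0.04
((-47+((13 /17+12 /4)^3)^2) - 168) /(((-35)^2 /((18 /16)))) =571769094609 /236548176200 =2.42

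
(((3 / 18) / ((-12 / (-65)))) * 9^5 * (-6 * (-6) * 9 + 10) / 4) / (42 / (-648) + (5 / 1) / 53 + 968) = 101915326305 / 22164004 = 4598.24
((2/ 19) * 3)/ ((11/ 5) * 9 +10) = 30/ 2831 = 0.01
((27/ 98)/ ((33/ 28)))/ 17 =18/ 1309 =0.01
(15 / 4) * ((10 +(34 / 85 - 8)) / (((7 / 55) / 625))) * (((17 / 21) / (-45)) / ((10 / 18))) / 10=-14025 / 98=-143.11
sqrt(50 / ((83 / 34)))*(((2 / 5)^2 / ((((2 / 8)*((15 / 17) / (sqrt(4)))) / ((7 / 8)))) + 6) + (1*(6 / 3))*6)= 87.21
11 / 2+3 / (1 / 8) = 59 / 2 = 29.50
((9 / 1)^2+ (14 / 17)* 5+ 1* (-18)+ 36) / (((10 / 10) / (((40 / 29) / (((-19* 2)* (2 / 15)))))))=-262950 / 9367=-28.07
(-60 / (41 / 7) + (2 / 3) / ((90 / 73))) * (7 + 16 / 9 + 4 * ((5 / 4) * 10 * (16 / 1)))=-390933253 / 49815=-7847.70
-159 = -159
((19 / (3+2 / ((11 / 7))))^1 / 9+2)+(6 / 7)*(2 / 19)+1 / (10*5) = 7325809 / 2812950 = 2.60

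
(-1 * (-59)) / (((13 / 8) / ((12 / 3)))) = 1888 / 13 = 145.23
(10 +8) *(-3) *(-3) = 162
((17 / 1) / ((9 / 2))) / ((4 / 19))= 323 / 18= 17.94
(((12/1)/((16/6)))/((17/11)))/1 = 99/34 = 2.91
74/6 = 37/3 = 12.33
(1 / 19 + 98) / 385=1863 / 7315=0.25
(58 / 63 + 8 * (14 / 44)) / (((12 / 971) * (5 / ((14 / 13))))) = 1166171 / 19305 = 60.41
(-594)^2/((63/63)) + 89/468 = 352836.19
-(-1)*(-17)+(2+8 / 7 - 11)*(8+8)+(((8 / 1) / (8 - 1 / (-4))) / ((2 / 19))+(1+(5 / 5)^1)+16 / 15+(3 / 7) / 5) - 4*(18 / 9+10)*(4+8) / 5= -56722 / 231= -245.55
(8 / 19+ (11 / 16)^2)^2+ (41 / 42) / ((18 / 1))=3813920885 / 4471455744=0.85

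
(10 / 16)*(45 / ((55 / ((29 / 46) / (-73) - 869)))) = -131315895 / 295504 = -444.38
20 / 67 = 0.30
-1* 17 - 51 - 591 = -659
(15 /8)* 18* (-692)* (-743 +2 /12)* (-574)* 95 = -946034017425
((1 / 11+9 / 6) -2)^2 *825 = 138.07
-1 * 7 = -7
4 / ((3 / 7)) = 28 / 3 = 9.33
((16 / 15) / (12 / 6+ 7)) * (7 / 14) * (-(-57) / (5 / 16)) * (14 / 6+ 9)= 82688 / 675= 122.50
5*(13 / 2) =65 / 2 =32.50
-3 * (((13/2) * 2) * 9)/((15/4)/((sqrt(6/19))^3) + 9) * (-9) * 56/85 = -87340032/1704505 + 3841344 * sqrt(114)/340901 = 69.07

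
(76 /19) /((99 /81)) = 36 /11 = 3.27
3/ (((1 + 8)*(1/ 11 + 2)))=11/ 69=0.16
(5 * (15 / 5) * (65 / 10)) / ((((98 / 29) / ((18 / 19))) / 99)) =5038605 / 1862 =2706.02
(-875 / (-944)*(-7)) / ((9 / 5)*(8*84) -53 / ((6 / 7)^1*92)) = -0.01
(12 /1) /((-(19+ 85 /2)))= -8 /41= -0.20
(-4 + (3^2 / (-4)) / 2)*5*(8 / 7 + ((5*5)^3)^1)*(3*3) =-201811635 / 56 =-3603779.20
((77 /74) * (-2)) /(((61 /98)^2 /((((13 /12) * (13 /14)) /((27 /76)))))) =-15.21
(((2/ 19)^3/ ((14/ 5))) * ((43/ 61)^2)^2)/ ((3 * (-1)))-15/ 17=-29916278769325/ 33903798560583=-0.88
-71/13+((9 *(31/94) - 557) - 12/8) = -342767/611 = -560.99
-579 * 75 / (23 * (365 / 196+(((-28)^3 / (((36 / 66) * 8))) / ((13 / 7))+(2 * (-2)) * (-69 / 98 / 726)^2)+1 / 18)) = 71441173693890 / 102425770032359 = 0.70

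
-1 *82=-82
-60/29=-2.07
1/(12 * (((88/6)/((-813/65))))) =-813/11440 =-0.07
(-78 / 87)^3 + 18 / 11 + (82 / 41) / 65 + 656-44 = 10688643468 / 17438135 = 612.95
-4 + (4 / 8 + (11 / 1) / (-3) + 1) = -37 / 6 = -6.17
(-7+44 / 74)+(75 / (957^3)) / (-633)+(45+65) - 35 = 469364118915449 / 6842581717851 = 68.59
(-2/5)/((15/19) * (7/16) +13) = -608/20285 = -0.03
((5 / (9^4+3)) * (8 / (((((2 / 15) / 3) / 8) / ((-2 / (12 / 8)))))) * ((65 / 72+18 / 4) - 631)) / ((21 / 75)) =112607500 / 34461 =3267.68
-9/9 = -1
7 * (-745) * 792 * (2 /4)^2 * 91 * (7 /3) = -219249030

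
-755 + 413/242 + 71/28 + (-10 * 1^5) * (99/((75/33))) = -20096899/16940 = -1186.36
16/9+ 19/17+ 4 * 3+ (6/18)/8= 18283/1224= 14.94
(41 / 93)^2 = 1681 / 8649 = 0.19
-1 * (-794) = 794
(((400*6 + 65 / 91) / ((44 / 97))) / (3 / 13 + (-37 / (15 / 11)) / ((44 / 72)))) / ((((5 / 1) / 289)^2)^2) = -29564801677352461 / 22106700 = -1337368385.03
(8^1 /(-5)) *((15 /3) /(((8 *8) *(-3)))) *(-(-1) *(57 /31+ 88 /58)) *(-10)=-15085 /10788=-1.40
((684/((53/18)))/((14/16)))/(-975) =-0.27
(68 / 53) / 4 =17 / 53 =0.32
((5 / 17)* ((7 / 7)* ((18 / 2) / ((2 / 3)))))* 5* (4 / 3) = 450 / 17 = 26.47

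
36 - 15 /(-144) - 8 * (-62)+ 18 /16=25595 /48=533.23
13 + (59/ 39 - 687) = -26227/ 39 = -672.49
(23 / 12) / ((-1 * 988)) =-23 / 11856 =-0.00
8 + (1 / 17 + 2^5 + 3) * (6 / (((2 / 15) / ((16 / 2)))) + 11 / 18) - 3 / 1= 1935083 / 153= 12647.60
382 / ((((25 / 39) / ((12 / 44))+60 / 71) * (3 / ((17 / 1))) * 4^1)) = 8990943 / 53090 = 169.35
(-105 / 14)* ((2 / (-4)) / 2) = 15 / 8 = 1.88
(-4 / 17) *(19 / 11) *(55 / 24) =-95 / 102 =-0.93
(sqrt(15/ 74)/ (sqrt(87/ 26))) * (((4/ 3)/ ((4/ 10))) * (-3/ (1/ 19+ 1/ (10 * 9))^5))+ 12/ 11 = 12/ 11 - 146211169851000000 * sqrt(69745)/ 16509435036077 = -2338862.43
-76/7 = -10.86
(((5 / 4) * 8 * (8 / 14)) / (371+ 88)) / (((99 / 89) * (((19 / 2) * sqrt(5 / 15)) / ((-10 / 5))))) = -14240 * sqrt(3) / 6043653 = -0.00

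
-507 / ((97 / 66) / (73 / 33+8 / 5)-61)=637806 / 76253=8.36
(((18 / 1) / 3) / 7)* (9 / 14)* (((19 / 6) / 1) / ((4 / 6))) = 513 / 196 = 2.62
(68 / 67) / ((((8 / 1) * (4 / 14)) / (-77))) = -9163 / 268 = -34.19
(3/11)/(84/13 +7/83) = 3237/77693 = 0.04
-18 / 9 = -2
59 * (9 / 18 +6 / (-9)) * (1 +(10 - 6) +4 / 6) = -1003 / 18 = -55.72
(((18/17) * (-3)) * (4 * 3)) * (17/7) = -648/7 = -92.57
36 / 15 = 12 / 5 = 2.40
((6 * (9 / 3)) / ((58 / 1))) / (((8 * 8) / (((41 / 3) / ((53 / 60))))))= 1845 / 24592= 0.08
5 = 5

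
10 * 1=10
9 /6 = 3 /2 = 1.50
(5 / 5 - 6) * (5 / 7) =-25 / 7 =-3.57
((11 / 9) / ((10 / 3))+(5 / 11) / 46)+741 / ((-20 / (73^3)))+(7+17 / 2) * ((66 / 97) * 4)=-21222620884919 / 1472460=-14413037.29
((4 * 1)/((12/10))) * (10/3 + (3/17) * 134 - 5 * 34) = -72940/153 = -476.73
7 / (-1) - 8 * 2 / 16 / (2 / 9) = -23 / 2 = -11.50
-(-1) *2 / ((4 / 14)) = 7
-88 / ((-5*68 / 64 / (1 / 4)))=352 / 85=4.14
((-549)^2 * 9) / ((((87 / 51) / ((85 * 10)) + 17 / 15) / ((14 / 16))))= 58795800075 / 28124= 2090591.67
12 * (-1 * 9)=-108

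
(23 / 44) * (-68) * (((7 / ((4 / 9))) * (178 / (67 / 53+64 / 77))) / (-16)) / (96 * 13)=15948177 / 6695936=2.38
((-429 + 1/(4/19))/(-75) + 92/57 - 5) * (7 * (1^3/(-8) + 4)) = 2808631/45600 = 61.59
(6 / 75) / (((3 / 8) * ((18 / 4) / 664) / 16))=339968 / 675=503.66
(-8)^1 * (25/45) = -40/9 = -4.44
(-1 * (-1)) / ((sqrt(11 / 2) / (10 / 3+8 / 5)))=74 * sqrt(22) / 165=2.10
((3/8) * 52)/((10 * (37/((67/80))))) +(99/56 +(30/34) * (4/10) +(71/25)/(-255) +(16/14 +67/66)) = 5012011399/1162392000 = 4.31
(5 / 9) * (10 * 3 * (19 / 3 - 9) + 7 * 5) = -25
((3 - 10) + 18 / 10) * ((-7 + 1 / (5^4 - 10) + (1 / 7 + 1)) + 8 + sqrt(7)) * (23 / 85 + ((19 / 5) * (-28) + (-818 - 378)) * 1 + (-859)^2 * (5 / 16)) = -4053770877 * sqrt(7) / 3400 - 1559350530686 / 609875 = -5711327.35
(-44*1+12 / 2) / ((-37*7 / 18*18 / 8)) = 304 / 259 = 1.17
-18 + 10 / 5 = -16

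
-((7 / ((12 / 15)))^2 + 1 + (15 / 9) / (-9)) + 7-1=-71.38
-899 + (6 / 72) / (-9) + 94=-86941 / 108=-805.01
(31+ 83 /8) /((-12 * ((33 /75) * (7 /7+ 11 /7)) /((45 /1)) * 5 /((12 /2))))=-164.56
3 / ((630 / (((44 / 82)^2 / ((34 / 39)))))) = 1573 / 1000195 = 0.00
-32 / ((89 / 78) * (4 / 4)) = -28.04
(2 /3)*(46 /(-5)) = -92 /15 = -6.13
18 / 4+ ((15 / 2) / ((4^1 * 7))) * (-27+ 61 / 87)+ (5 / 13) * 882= 1777031 / 5278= 336.69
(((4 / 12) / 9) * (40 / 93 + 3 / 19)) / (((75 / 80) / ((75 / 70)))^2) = 66496 / 2337741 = 0.03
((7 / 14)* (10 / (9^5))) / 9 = 5 / 531441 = 0.00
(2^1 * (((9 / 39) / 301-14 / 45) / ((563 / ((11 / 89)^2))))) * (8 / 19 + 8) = -0.00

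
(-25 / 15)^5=-3125 / 243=-12.86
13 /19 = 0.68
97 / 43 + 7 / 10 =1271 / 430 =2.96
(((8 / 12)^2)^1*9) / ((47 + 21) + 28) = 1 / 24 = 0.04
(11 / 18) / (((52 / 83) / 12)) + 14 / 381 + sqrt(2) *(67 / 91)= 67 *sqrt(2) / 91 + 116315 / 9906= 12.78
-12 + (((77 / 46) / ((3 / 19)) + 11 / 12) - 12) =-3445 / 276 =-12.48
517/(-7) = -517/7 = -73.86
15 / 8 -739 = -5897 / 8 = -737.12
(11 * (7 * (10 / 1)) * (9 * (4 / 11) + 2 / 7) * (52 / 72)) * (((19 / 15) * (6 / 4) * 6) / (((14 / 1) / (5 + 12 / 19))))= 190567 / 21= 9074.62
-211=-211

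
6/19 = 0.32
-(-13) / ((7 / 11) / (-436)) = -8906.86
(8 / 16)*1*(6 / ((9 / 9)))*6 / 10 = 9 / 5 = 1.80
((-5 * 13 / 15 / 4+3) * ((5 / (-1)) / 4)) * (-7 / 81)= 805 / 3888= 0.21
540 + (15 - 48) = 507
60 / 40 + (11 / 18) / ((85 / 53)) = 1439 / 765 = 1.88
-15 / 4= -3.75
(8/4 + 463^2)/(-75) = -2858.28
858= 858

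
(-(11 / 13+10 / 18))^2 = 26896 / 13689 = 1.96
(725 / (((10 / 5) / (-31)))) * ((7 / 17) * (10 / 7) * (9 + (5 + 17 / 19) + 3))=-2247500 / 19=-118289.47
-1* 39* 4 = -156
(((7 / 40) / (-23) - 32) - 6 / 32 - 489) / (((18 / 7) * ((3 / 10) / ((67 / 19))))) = -2382.46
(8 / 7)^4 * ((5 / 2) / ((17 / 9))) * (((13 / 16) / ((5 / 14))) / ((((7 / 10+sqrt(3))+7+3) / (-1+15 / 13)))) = 4930560 / 65009819 -460800 * sqrt(3) / 65009819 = 0.06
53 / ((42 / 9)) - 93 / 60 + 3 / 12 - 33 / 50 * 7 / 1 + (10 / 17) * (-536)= -1843649 / 5950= -309.86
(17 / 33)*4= 68 / 33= 2.06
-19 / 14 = -1.36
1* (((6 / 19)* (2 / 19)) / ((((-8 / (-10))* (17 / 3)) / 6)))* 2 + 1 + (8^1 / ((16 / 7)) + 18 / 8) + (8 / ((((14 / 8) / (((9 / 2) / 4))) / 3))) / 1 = 3826197 / 171836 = 22.27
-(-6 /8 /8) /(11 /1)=3 /352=0.01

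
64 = 64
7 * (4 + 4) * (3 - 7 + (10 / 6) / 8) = -637 / 3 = -212.33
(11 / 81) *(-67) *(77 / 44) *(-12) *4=20636 / 27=764.30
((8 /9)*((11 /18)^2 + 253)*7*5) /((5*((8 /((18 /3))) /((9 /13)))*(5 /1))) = 574651 /3510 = 163.72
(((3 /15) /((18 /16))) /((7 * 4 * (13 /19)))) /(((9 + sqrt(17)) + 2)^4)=9253 /4277295360 - 4807 * sqrt(17) /9980355840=0.00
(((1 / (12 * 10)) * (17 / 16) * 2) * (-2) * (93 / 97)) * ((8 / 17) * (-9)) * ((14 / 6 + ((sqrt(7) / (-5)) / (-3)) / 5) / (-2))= -651 / 3880 - 93 * sqrt(7) / 97000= -0.17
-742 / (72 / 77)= -28567 / 36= -793.53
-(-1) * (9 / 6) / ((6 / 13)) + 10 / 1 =53 / 4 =13.25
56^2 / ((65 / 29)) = 90944 / 65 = 1399.14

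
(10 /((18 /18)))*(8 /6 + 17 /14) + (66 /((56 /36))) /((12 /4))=39.62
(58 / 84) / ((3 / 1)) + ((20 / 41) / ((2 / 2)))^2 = 99149 / 211806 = 0.47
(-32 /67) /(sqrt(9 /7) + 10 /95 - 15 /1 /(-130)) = -0.35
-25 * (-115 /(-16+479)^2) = 2875 /214369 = 0.01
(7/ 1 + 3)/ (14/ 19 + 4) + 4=55/ 9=6.11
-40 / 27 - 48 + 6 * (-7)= -2470 / 27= -91.48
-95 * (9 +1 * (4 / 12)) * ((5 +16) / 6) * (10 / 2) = -46550 / 3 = -15516.67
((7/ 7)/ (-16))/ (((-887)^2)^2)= -1/ 9904087349776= -0.00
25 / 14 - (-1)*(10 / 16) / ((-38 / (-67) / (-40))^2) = 15720525 / 5054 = 3110.51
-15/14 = -1.07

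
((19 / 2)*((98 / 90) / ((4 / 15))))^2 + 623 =1225609 / 576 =2127.79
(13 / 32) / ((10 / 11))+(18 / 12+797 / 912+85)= 1601851 / 18240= 87.82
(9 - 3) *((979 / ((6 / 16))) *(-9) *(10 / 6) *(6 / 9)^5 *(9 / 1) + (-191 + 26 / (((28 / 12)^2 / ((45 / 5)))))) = -279359.23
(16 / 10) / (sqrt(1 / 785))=8* sqrt(785) / 5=44.83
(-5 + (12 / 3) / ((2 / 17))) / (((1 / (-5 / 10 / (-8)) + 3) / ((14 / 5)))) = 406 / 95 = 4.27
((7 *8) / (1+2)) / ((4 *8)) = 7 / 12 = 0.58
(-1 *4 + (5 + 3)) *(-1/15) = -4/15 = -0.27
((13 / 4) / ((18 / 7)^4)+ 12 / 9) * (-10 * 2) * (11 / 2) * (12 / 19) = -32509675 / 332424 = -97.80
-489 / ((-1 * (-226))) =-2.16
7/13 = 0.54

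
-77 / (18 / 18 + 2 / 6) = -231 / 4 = -57.75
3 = 3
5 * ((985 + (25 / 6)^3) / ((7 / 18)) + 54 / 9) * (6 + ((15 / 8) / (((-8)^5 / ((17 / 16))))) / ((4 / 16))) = 342853977545 / 4194304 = 81742.76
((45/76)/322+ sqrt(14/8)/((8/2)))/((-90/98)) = -49 * sqrt(7)/360-7/3496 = -0.36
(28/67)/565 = 28/37855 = 0.00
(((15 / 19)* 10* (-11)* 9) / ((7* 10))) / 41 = -1485 / 5453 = -0.27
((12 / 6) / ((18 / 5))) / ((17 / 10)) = 50 / 153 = 0.33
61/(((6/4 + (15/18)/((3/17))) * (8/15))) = 8235/448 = 18.38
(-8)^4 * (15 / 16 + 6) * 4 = 113664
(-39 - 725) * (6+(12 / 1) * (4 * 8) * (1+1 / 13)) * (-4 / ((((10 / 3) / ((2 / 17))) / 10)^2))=600027264 / 3757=159709.15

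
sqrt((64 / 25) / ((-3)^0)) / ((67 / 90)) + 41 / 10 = 4187 / 670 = 6.25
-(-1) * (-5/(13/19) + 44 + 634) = 8719/13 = 670.69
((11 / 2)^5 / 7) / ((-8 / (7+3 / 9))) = -1771561 / 2688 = -659.06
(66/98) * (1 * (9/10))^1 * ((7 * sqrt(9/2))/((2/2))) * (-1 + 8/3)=297 * sqrt(2)/28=15.00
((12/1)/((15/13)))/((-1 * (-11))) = 52/55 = 0.95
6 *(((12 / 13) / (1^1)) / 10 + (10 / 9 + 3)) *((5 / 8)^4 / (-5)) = -0.77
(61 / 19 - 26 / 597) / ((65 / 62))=2227226 / 737295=3.02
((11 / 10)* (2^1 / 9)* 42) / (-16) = -0.64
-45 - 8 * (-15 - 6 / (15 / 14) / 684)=64181 / 855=75.07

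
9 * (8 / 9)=8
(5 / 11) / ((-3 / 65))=-9.85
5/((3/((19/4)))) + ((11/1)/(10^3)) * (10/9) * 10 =1447/180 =8.04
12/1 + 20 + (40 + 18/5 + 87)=813/5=162.60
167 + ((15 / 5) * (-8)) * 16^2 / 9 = -515.67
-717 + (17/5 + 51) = -3313/5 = -662.60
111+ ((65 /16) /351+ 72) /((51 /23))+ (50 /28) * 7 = 3436459 /22032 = 155.98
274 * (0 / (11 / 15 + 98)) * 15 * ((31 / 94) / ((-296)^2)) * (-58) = 0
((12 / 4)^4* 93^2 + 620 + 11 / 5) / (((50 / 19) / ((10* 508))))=33839487312 / 25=1353579492.48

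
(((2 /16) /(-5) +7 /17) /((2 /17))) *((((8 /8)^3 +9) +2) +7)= 4997 /80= 62.46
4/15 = 0.27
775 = 775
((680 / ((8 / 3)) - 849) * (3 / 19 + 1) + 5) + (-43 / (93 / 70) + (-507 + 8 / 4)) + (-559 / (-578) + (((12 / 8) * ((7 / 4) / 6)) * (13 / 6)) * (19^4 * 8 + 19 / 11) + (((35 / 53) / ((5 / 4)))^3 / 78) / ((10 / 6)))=1716948184762410075841 / 1739474318318880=987050.03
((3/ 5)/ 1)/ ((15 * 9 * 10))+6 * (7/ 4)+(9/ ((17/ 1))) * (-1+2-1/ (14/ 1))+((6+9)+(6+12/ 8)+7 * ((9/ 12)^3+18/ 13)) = 5138976379/ 111384000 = 46.14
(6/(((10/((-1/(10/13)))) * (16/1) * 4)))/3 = -13/3200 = -0.00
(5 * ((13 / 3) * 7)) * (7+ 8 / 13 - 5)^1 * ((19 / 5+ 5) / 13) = 10472 / 39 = 268.51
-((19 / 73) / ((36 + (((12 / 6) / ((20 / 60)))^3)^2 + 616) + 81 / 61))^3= -1556862679 / 9349716002817484919329453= -0.00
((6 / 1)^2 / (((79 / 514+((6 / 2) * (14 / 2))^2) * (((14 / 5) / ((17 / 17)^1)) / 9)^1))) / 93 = 138780 / 49205401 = 0.00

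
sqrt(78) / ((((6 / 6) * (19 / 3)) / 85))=255 * sqrt(78) / 19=118.53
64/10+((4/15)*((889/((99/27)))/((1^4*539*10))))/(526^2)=18747565887/2929307150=6.40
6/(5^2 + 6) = 6/31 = 0.19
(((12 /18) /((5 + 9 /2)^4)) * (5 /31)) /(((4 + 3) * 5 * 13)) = 32 /1102906623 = 0.00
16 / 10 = 8 / 5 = 1.60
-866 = -866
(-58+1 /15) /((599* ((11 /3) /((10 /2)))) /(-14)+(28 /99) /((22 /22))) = 401478 /215477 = 1.86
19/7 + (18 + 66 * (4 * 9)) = 16777/7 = 2396.71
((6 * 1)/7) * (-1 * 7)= -6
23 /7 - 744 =-5185 /7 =-740.71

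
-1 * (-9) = 9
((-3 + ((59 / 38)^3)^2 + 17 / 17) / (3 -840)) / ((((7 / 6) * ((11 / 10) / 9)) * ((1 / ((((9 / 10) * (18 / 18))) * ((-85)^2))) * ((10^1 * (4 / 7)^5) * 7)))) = -161293480936104195 / 1051370810310656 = -153.41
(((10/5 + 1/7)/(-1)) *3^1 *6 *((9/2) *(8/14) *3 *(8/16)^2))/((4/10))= -18225/98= -185.97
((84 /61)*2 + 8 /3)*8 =43.37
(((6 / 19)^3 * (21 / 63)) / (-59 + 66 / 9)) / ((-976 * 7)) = 27 / 907925830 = 0.00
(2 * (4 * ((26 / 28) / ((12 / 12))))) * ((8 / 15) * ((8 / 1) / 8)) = 416 / 105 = 3.96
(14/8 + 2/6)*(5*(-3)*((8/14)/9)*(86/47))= -10750/2961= -3.63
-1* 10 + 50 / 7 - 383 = -2701 / 7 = -385.86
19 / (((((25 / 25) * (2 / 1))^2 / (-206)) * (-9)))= 108.72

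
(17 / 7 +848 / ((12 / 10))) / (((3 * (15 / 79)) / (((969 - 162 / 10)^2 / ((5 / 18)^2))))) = 320387605460928 / 21875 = 14646290535.36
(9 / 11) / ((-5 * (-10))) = 0.02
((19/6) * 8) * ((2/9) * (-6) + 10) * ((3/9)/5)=1976/135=14.64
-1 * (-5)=5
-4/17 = -0.24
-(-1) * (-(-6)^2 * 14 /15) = -168 /5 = -33.60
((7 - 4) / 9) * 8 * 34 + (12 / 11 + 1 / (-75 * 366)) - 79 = 12.76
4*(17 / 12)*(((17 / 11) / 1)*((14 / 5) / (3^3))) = 4046 / 4455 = 0.91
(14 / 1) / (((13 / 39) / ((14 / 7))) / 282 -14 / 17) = -402696 / 23671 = -17.01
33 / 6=11 / 2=5.50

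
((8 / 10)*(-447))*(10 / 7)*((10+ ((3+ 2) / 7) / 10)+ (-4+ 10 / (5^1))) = -202044 / 49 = -4123.35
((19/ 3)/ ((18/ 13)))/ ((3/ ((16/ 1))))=1976/ 81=24.40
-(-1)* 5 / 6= 5 / 6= 0.83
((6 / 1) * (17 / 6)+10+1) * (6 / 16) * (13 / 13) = 21 / 2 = 10.50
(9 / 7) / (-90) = -1 / 70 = -0.01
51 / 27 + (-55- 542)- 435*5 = -24931 / 9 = -2770.11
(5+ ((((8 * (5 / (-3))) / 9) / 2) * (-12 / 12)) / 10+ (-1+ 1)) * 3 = 137 / 9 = 15.22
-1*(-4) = 4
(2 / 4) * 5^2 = 25 / 2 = 12.50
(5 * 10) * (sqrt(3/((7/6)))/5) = 30 * sqrt(14)/7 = 16.04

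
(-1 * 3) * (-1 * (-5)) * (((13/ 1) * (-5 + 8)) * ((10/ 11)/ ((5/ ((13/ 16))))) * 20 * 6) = -114075/ 11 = -10370.45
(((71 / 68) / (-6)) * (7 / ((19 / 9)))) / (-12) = 497 / 10336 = 0.05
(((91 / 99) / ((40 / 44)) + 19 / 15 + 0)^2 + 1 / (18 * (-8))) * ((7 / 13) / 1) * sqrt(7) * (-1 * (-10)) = 235025 * sqrt(7) / 8424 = 73.82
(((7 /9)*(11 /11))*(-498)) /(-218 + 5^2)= 1162 /579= 2.01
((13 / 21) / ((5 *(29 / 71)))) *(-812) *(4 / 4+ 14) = -3692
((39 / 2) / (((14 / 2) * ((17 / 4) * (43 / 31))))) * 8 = 19344 / 5117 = 3.78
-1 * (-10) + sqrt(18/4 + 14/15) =sqrt(4890)/30 + 10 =12.33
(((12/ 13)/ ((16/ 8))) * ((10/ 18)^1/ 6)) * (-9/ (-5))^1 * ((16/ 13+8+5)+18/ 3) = 263/ 169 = 1.56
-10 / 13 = -0.77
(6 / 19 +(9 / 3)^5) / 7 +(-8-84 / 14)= 2761 / 133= 20.76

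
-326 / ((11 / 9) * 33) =-8.08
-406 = -406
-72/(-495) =0.15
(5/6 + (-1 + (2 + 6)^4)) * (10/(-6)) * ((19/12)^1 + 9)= -15605125/216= -72245.95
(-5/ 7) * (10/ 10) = -5/ 7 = -0.71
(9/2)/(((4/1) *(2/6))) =27/8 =3.38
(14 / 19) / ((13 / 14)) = 196 / 247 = 0.79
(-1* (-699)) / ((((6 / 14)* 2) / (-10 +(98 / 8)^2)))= 3655071 / 32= 114220.97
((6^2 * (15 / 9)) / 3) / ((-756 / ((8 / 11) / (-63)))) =40 / 130977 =0.00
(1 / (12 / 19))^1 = 19 / 12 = 1.58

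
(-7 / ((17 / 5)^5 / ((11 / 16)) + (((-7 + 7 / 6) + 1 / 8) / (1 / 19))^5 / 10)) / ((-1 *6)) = -0.00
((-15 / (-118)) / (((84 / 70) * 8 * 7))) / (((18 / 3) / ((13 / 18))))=325 / 1427328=0.00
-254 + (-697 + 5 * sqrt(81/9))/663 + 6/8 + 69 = -491359/2652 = -185.28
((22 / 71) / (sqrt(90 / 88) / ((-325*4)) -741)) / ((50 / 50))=-80814448000 / 193260405623787 + 11440*sqrt(55) / 193260405623787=-0.00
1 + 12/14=13/7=1.86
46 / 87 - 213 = -212.47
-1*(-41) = 41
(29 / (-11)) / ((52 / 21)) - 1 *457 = -262013 / 572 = -458.06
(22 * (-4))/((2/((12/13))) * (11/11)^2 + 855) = -528/5143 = -0.10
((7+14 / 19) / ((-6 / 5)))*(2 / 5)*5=-245 / 19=-12.89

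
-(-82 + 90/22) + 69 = 1616/11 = 146.91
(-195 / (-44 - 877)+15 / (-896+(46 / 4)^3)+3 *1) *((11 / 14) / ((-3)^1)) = -27312197 / 32228553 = -0.85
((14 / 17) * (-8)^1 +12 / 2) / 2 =-5 / 17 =-0.29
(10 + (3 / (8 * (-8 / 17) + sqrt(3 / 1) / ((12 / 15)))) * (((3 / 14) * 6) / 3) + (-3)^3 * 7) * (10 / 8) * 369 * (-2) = 47988450 * sqrt(3) / 307027 + 101686261725 / 614054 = 165868.96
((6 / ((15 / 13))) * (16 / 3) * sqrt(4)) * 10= 1664 / 3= 554.67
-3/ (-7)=3/ 7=0.43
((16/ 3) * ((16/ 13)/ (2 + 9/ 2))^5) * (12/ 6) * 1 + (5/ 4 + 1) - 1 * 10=-12816544774661/ 1654301902188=-7.75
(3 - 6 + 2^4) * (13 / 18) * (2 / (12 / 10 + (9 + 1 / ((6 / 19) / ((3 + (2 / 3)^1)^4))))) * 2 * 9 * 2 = 1642680 / 1415681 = 1.16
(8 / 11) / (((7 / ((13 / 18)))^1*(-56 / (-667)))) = 8671 / 9702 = 0.89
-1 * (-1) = 1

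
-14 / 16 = -7 / 8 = -0.88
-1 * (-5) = 5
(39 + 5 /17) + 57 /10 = 7649 /170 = 44.99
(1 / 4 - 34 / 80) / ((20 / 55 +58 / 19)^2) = -43681 / 2913120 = -0.01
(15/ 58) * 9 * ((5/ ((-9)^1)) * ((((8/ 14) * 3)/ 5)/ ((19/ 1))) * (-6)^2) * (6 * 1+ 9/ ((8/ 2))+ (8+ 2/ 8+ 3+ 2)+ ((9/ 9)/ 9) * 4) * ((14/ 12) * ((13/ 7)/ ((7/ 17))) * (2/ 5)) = -1047540/ 26999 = -38.80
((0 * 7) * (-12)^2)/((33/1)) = 0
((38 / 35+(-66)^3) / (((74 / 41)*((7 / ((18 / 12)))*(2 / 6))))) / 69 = -618832803 / 416990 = -1484.05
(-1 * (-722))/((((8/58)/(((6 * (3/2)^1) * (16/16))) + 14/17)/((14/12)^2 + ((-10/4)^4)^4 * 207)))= 50592605581111993843/121962496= 414821008427.97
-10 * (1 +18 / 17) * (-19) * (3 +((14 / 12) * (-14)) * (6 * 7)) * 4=-18167800 / 17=-1068694.12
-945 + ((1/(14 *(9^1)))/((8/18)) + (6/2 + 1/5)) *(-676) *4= -337613/35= -9646.09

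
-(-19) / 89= 0.21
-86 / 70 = -43 / 35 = -1.23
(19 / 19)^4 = 1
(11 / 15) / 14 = 11 / 210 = 0.05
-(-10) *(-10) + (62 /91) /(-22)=-100131 /1001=-100.03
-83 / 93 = -0.89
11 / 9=1.22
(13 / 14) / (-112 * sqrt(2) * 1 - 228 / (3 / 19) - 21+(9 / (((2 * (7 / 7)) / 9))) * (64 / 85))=-19247995 / 29372791378+751400 * sqrt(2) / 14686395689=-0.00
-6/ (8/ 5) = -15/ 4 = -3.75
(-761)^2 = 579121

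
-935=-935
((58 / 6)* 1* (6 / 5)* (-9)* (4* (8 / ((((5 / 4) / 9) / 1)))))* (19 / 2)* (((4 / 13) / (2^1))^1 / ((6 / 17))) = -32372352 / 325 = -99607.24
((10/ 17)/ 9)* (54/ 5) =12/ 17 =0.71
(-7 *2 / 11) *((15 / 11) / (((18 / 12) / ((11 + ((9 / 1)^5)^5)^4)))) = -37185958442622467707431664214076964138245899580678103094970315004317793741522859311838290966400000 / 121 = -307321970600185683532493100000000000000000000000000000000000000000000000000000000000000000000000.00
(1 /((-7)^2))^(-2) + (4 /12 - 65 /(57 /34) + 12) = 135350 /57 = 2374.56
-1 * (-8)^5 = 32768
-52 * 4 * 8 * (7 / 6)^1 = -5824 / 3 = -1941.33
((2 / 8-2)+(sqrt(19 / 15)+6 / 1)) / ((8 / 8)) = sqrt(285) / 15+17 / 4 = 5.38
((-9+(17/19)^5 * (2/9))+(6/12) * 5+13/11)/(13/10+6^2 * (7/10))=-2544858539/12992091453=-0.20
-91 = -91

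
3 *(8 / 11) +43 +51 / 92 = 46285 / 1012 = 45.74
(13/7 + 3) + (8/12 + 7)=263/21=12.52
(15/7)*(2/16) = 15/56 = 0.27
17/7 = 2.43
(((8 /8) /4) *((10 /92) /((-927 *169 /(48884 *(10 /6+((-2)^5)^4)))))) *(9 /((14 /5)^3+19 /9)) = -284911089375 /85677254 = -3325.40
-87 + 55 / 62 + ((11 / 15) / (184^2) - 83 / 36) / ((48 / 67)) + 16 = -166241313139 / 2266997760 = -73.33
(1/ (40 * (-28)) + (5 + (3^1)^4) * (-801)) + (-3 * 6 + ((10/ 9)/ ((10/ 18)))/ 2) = -77171361/ 1120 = -68903.00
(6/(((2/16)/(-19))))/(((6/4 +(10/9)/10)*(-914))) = 0.62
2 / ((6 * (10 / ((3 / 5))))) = 1 / 50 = 0.02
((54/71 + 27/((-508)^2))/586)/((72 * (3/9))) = 4645791/85896086272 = 0.00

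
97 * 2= 194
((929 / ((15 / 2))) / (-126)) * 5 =-929 / 189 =-4.92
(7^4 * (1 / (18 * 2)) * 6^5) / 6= 86436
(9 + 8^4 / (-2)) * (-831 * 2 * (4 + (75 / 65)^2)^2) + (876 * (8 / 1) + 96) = 2751248738562 / 28561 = 96328865.89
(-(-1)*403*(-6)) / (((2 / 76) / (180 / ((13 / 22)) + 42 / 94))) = -1317425724 / 47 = -28030334.55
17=17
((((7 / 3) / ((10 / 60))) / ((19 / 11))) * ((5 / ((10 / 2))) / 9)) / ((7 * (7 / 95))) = 110 / 63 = 1.75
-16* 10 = -160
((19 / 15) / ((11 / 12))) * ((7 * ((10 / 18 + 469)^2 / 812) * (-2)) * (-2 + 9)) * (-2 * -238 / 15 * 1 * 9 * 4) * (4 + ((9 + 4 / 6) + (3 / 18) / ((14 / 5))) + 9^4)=-16218616572504416 / 58725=-276179081694.41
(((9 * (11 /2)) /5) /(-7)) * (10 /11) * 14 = -18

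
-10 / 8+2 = 3 / 4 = 0.75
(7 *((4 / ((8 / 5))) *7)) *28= 3430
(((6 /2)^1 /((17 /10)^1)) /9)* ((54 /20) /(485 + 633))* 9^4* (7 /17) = 413343 /323102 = 1.28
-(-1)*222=222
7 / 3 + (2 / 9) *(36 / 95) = 689 / 285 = 2.42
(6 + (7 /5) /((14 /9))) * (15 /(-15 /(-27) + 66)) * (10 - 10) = 0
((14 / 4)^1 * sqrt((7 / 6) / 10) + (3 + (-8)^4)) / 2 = 2050.10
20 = 20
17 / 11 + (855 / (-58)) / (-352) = 32407 / 20416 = 1.59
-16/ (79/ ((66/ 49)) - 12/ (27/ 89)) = -3168/ 3781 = -0.84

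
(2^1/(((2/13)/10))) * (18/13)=180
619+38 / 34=10542 / 17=620.12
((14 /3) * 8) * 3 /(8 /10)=140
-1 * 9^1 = -9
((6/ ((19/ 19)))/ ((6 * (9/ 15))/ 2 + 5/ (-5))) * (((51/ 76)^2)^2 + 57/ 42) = 5464456185/ 467070464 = 11.70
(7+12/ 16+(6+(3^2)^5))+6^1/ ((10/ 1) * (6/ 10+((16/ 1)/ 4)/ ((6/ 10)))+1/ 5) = 258222703/ 4372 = 59062.83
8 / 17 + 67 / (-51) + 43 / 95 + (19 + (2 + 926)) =946.61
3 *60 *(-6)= -1080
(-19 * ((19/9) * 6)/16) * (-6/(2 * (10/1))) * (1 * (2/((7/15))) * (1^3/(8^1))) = 2.42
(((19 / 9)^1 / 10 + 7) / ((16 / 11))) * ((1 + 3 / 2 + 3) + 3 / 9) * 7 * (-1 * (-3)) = 349811 / 576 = 607.31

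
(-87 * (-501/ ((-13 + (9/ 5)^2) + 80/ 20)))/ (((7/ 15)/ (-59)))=107151375/ 112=956708.71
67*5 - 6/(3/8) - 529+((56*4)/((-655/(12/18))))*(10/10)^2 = -413098/1965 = -210.23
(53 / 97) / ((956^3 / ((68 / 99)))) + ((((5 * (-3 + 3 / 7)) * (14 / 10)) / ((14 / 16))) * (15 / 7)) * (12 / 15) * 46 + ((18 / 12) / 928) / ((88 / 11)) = -154728425532121251017 / 95381614776881664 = -1622.20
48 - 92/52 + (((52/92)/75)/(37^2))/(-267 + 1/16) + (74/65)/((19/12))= 116964157289489/2491260098925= 46.95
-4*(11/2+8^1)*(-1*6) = 324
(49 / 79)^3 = 117649 / 493039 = 0.24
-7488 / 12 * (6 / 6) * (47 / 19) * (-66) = 101876.21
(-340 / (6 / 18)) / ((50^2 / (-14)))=714 / 125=5.71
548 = 548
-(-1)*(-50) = -50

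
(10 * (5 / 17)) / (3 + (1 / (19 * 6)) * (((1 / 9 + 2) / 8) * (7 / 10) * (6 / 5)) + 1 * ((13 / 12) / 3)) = 180000 / 205819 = 0.87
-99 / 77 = -9 / 7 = -1.29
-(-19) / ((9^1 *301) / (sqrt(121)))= 0.08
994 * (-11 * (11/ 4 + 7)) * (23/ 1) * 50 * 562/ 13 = -5299983150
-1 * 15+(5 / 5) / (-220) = -3301 / 220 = -15.00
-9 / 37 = -0.24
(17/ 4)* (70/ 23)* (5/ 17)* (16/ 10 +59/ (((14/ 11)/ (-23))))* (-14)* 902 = 51145458.91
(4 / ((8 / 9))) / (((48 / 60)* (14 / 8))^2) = 225 / 98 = 2.30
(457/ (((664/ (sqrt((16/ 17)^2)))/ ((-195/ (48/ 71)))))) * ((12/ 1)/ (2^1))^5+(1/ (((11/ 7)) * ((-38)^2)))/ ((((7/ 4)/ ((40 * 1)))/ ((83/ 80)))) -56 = -16281739023279/ 11206162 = -1452927.33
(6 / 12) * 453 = 453 / 2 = 226.50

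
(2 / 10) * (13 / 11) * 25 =65 / 11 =5.91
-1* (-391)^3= 59776471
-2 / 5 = -0.40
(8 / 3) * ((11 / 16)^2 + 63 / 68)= 6089 / 1632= 3.73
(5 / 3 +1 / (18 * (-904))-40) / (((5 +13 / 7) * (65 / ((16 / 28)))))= -623761 / 12692160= -0.05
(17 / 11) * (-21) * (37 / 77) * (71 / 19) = -133977 / 2299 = -58.28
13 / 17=0.76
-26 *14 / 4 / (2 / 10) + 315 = -140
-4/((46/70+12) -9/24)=-1120/3439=-0.33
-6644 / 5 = -1328.80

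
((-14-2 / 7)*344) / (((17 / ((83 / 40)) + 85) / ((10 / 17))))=-5710400 / 184093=-31.02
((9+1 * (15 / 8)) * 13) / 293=1131 / 2344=0.48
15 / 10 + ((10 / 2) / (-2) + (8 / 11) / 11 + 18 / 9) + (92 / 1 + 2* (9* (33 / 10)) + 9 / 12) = 153.22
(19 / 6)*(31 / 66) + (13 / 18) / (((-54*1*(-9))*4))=572651 / 384912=1.49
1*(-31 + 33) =2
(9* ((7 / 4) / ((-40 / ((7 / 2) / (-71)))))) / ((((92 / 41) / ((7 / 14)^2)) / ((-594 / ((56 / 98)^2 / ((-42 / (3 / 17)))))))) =31312802367 / 33443840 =936.28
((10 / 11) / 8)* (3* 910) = 310.23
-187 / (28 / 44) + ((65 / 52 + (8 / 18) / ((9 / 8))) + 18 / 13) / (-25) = -216691427 / 737100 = -293.98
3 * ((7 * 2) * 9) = 378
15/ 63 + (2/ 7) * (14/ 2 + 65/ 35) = 407/ 147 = 2.77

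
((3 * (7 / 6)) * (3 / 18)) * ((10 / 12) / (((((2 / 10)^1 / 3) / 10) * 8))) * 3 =875 / 32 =27.34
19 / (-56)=-19 / 56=-0.34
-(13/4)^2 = -169/16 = -10.56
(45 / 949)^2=2025 / 900601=0.00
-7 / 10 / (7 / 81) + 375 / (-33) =-2141 / 110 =-19.46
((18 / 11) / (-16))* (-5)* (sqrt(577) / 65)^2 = 5193 / 74360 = 0.07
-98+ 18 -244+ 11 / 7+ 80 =-1697 / 7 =-242.43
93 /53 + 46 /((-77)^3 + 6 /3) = 1.75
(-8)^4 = 4096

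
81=81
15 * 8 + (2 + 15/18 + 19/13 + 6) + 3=10397/78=133.29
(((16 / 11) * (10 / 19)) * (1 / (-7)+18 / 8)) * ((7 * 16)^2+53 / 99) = 2930905240 / 144837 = 20235.89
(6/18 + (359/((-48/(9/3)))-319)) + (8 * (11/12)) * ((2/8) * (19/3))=-47447/144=-329.49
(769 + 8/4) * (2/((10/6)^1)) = 4626/5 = 925.20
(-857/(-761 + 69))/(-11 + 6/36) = -2571/22490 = -0.11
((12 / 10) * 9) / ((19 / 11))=594 / 95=6.25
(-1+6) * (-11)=-55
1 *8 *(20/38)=80/19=4.21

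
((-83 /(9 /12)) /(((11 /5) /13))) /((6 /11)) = -10790 /9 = -1198.89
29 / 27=1.07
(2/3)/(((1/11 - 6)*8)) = -11/780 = -0.01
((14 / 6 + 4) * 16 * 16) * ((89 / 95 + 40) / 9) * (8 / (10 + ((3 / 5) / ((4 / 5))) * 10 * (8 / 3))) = 3982336 / 2025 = 1966.59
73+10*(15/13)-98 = -175/13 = -13.46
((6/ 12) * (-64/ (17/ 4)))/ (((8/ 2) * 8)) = -4/ 17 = -0.24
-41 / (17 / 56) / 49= -328 / 119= -2.76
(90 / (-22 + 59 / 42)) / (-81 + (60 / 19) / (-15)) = 14364 / 266939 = 0.05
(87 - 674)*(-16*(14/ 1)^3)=25771648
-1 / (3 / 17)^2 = -289 / 9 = -32.11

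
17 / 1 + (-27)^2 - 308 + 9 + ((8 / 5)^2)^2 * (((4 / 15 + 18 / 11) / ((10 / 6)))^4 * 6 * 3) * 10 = 1753002005248371 / 714892578125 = 2452.12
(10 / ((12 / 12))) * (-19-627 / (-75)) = -532 / 5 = -106.40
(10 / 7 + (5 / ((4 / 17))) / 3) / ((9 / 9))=8.51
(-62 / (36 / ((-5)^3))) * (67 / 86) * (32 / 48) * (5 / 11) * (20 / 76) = 6490625 / 485298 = 13.37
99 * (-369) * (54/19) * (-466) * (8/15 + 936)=4304616649344/95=45311754203.62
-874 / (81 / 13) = -11362 / 81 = -140.27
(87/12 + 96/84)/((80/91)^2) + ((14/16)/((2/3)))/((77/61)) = 670171/56320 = 11.90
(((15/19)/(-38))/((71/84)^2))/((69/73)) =-1287720/41855423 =-0.03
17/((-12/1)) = -17/12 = -1.42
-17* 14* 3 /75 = -238 /25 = -9.52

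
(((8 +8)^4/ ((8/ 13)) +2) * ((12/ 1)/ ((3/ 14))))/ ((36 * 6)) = 745486/ 27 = 27610.59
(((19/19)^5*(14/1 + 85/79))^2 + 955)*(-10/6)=-36893180/18723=-1970.47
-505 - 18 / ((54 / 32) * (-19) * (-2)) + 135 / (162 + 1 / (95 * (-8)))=-3540102119 / 7017783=-504.45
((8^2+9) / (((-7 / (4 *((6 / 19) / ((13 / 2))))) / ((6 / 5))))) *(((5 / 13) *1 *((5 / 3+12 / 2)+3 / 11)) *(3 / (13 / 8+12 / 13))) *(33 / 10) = -66099456 / 2290925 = -28.85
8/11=0.73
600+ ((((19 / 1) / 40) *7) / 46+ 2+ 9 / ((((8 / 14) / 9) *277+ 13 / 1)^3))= 602.07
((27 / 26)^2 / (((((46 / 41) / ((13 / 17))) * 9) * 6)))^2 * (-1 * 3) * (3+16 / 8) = -18381735 / 6614243584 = -0.00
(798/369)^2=70756/15129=4.68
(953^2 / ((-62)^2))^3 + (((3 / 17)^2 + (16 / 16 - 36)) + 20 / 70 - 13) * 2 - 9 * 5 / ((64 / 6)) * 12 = 1515473962953725177663 / 114906876586432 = 13188714.27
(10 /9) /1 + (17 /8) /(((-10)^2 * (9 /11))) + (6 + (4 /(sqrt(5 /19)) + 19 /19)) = 15.93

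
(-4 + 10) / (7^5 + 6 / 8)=24 / 67231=0.00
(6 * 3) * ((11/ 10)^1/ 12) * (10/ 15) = 11/ 10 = 1.10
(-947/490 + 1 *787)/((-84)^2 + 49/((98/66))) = 0.11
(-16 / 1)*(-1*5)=80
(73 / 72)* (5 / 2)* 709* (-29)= -52116.42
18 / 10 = 1.80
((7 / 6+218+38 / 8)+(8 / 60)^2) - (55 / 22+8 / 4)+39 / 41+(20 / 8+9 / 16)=32980949 / 147600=223.45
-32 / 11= -2.91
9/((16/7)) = 63/16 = 3.94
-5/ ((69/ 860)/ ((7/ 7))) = -4300/ 69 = -62.32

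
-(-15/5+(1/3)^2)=26/9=2.89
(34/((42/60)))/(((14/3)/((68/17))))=2040/49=41.63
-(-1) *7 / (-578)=-7 / 578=-0.01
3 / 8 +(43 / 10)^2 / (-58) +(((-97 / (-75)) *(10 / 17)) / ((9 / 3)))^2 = 8181443 / 67886100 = 0.12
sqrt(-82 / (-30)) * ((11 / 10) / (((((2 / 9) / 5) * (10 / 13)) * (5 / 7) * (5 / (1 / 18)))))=1001 * sqrt(615) / 30000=0.83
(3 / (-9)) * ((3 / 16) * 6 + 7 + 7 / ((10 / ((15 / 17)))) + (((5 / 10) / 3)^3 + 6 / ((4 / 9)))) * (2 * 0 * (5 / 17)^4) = 0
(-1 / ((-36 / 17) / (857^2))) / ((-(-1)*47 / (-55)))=-686709815 / 1692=-405856.86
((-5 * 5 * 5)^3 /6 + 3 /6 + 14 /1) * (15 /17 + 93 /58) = -797816023 /986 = -809144.04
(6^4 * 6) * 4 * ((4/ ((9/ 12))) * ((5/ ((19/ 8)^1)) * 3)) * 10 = 199065600/ 19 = 10477136.84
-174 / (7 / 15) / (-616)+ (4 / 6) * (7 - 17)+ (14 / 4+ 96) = 604361 / 6468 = 93.44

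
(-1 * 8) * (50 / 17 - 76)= 9936 / 17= 584.47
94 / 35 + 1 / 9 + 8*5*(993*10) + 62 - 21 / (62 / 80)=3879026141 / 9765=397237.70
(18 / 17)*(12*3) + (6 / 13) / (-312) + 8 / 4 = 461015 / 11492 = 40.12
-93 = -93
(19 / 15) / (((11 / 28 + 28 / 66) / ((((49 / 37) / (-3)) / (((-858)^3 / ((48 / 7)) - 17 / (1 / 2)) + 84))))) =573496 / 77194855902525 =0.00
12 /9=4 /3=1.33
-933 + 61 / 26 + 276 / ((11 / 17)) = -144175 / 286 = -504.11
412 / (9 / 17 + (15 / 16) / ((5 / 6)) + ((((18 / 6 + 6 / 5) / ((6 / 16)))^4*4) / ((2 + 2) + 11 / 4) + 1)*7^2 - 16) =945540000 / 1048672833379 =0.00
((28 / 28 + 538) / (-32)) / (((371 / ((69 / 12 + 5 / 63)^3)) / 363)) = -4219329507679 / 1292433408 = -3264.64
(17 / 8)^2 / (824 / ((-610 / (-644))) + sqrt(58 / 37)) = 54083215795 / 10419022660632-26884225 * sqrt(2146) / 166704362570112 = 0.01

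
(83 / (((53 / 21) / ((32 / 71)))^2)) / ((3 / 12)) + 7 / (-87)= 12944431073 / 1231934703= 10.51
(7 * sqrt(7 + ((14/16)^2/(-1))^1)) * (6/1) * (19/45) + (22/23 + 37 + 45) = 127.23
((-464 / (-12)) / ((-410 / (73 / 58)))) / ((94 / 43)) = -3139 / 57810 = -0.05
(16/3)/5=1.07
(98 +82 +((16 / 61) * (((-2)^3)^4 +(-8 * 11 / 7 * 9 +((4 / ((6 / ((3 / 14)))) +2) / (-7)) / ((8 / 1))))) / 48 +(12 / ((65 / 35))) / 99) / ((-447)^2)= 230046119 / 227743363848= 0.00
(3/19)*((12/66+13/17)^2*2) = 187974/664411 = 0.28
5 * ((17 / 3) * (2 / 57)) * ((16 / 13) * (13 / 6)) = 1360 / 513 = 2.65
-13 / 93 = -0.14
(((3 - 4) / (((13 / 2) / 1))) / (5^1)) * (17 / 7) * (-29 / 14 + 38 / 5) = -6579 / 15925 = -0.41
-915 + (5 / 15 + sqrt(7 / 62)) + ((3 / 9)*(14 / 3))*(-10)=-8372 / 9 + sqrt(434) / 62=-929.89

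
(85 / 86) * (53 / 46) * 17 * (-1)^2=76585 / 3956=19.36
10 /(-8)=-5 /4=-1.25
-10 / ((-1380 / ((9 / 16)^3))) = 243 / 188416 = 0.00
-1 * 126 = -126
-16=-16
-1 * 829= -829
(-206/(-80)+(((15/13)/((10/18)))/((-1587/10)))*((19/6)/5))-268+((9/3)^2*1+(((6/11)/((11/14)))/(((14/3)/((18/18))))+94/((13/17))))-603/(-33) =-3830691349/33284680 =-115.09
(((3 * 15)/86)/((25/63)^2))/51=11907/182750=0.07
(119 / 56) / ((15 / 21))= 2.98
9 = 9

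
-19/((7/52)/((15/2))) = -7410/7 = -1058.57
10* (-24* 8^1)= -1920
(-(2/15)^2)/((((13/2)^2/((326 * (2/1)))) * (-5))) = 10432/190125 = 0.05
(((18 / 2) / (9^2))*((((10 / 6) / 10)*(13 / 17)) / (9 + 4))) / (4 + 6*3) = 1 / 20196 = 0.00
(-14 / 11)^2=196 / 121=1.62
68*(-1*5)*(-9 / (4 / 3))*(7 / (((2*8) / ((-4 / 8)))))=-16065 / 32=-502.03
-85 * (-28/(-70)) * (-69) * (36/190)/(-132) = -3519/1045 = -3.37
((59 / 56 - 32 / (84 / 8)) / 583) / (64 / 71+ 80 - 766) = 355 / 71107344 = 0.00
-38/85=-0.45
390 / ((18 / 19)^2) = 23465 / 54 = 434.54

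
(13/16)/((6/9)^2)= 1.83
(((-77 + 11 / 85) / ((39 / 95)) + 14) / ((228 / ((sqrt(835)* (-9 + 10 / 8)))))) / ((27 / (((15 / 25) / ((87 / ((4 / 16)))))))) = 74183* sqrt(835) / 197269020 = 0.01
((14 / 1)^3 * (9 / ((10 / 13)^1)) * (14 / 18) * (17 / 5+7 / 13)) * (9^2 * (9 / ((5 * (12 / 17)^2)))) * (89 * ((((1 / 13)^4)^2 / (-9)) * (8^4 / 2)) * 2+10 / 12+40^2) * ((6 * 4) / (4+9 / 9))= 112735101760197973652736 / 509831700625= 221122189189.09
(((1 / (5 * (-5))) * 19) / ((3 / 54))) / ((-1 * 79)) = 342 / 1975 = 0.17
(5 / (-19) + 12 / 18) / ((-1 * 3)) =-23 / 171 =-0.13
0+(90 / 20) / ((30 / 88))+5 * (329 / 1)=8291 / 5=1658.20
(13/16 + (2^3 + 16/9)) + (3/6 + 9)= 2893/144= 20.09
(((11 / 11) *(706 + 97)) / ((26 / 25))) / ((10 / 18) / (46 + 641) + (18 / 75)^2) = 13219.19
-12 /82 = -6 /41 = -0.15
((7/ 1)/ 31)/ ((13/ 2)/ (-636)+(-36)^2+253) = 8904/ 61079765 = 0.00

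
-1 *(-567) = 567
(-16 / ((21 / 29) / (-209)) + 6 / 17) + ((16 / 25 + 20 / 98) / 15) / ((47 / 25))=19235168 / 4165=4618.29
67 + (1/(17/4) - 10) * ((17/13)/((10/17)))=2944/65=45.29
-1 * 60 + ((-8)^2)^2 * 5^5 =12799940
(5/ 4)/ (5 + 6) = 5/ 44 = 0.11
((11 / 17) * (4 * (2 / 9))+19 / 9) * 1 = 137 / 51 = 2.69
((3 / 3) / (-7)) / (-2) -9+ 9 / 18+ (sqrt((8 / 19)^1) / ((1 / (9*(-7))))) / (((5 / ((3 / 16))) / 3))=-59 / 7 -567*sqrt(38) / 760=-13.03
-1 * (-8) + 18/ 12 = 19/ 2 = 9.50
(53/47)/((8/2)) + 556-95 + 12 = 473.28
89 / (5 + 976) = 89 / 981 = 0.09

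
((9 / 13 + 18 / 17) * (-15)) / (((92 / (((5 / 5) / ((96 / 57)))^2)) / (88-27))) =-127831905 / 20819968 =-6.14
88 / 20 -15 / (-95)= 433 / 95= 4.56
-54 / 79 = -0.68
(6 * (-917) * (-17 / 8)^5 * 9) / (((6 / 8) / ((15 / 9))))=4768098.89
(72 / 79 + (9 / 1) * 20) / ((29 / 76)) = 1086192 / 2291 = 474.11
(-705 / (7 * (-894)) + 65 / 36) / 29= 72025 / 1088892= 0.07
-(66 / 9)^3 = -10648 / 27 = -394.37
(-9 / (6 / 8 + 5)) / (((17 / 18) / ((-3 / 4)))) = 486 / 391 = 1.24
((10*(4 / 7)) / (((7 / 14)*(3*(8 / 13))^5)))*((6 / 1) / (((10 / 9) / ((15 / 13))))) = 142805 / 43008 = 3.32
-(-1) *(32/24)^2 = 16/9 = 1.78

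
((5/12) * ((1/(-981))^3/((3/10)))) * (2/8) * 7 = -175/67973482152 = -0.00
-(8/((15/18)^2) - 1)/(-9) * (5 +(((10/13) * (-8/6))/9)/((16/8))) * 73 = 6662053/15795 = 421.78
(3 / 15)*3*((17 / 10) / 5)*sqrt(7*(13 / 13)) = 51*sqrt(7) / 250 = 0.54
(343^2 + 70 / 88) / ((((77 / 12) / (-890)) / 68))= -134265980280 / 121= -1109636200.66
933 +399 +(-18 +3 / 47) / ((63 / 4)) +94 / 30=2194421 / 1645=1333.99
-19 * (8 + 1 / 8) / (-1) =1235 / 8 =154.38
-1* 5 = -5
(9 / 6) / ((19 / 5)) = 15 / 38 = 0.39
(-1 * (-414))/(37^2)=0.30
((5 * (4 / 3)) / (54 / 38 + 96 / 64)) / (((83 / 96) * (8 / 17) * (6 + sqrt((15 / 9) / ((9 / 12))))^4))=2586465 / 337023824- 888165 * sqrt(5) / 337023824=0.00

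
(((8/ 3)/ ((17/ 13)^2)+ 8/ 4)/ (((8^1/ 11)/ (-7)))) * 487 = -57860957/ 3468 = -16684.24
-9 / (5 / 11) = -99 / 5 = -19.80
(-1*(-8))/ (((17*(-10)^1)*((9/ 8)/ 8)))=-256/ 765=-0.33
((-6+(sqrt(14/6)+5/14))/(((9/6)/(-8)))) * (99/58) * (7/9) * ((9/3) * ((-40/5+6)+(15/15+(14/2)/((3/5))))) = 111232/87 - 19712 * sqrt(21)/261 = 932.43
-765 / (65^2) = -153 / 845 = -0.18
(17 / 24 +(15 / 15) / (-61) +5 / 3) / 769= 1151 / 375272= 0.00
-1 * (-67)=67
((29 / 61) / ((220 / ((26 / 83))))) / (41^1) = 377 / 22834130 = 0.00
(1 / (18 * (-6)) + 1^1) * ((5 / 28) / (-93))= -535 / 281232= -0.00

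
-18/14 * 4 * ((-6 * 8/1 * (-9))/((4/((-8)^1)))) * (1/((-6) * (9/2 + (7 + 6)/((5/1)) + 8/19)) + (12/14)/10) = 98869248/350105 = 282.40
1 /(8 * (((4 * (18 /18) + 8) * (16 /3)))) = 1 /512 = 0.00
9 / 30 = 3 / 10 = 0.30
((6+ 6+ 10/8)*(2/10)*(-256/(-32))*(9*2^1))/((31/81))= 154548/155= 997.08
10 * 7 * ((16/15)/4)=18.67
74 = 74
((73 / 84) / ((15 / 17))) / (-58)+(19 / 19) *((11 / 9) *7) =623999 / 73080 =8.54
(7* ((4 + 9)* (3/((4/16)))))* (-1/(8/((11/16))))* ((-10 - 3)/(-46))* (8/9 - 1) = 2.95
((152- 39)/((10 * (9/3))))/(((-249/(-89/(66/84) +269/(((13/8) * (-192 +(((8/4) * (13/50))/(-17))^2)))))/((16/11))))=511681770414352/203749382498805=2.51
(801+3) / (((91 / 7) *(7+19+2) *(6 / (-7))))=-67 / 26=-2.58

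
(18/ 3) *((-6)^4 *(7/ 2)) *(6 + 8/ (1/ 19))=4300128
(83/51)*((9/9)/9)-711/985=-244594/452115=-0.54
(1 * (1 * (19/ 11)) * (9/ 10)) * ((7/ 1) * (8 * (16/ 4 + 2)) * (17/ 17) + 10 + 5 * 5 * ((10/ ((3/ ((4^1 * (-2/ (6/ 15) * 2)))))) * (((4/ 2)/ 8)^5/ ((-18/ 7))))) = 22802869/ 42240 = 539.84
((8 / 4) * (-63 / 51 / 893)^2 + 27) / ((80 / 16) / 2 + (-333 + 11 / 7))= -29038312002 / 353760338135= -0.08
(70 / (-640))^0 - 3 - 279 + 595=314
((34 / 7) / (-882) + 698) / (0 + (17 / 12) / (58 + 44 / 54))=13686711568 / 472311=28978.18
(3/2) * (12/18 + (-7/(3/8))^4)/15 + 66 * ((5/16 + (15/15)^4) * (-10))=3653155/324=11275.17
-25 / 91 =-0.27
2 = 2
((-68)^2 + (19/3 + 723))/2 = 8030/3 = 2676.67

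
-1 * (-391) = 391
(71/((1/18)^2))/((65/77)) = 1771308/65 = 27250.89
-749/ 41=-18.27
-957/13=-73.62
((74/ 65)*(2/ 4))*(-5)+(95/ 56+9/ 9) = -0.15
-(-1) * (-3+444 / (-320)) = -351 / 80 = -4.39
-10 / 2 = -5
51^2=2601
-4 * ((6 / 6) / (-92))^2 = -1 / 2116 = -0.00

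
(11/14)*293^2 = 944339/14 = 67452.79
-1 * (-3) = 3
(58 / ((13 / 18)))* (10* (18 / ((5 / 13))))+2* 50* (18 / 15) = 37704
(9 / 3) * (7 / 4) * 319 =6699 / 4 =1674.75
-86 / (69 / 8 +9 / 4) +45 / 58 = -1241 / 174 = -7.13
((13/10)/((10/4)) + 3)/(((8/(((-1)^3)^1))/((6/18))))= -11/75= -0.15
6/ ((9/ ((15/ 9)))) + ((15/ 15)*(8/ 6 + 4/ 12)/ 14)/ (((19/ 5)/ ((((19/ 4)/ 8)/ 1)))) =4555/ 4032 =1.13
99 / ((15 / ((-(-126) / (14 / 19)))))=5643 / 5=1128.60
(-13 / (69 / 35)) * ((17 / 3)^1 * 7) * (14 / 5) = -151606 / 207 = -732.40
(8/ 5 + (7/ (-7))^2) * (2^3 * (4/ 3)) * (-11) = -305.07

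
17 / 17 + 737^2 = 543170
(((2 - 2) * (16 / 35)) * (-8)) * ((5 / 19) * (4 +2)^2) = 0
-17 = -17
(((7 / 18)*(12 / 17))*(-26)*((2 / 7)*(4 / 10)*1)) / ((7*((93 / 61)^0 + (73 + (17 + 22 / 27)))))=-1872 / 1475005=-0.00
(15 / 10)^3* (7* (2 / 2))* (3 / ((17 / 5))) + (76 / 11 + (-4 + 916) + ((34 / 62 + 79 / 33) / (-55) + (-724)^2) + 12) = 525127.70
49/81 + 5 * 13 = 5314/81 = 65.60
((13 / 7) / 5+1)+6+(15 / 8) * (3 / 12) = 7.84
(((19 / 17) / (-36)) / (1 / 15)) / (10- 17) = 95 / 1428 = 0.07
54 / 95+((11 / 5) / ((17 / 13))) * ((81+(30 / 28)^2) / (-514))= 9747315 / 32540312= 0.30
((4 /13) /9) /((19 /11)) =44 /2223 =0.02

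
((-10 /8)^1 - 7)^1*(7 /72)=-77 /96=-0.80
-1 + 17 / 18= -1 / 18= -0.06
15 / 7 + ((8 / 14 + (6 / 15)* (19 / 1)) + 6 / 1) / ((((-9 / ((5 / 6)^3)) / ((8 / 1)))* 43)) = 144335 / 73143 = 1.97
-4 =-4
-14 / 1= -14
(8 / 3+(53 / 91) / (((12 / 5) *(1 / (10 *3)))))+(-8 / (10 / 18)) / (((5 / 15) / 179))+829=-18820219 / 2730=-6893.85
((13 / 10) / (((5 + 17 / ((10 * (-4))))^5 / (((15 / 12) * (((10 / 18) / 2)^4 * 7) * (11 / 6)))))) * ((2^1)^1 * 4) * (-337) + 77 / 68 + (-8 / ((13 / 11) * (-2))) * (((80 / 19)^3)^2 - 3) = 18850.20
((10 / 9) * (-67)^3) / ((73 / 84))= -84213640 / 219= -384537.17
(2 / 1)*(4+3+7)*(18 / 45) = 56 / 5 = 11.20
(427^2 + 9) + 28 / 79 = 14404730 / 79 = 182338.35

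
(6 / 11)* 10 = 60 / 11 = 5.45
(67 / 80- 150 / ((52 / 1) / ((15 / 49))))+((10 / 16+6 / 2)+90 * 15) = 68978409 / 50960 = 1353.58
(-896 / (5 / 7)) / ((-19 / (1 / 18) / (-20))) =-12544 / 171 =-73.36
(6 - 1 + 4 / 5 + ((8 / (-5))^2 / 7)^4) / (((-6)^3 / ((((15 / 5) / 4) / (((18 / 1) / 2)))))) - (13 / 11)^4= -69512037256235081 / 35592454012500000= -1.95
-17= -17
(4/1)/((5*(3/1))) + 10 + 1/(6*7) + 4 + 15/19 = 15.08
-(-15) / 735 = 1 / 49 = 0.02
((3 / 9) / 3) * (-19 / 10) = -19 / 90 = -0.21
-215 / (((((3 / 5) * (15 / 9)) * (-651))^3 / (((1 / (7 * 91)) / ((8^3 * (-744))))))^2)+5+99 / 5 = 555740790241866891066341505424686029 / 22408902832333342381707318767124480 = 24.80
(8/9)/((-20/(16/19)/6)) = -64/285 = -0.22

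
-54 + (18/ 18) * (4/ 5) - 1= -271/ 5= -54.20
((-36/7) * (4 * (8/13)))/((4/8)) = -2304/91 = -25.32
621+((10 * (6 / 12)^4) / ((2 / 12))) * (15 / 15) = 2499 / 4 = 624.75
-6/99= -2/33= -0.06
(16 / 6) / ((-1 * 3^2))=-8 / 27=-0.30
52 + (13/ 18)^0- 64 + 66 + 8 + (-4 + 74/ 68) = 2043/ 34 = 60.09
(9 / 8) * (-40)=-45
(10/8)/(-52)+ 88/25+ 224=1182979/5200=227.50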